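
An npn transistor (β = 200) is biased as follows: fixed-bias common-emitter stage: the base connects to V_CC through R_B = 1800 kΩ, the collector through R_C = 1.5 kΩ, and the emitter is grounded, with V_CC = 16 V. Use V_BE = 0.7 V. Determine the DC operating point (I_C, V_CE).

Base loop: V_CC = I_B·R_B + V_BE, so I_B = (16 − 0.7)/1800 kΩ = 0.0085 mA.
In the active region I_C = β·I_B = 200 × 0.0085 = 1.7 mA.
Collector loop: V_CE = V_CC − I_C·R_C = 16 − 1.7×1.5 = 13.4 V.
Since V_CE = 13.4 V > V_CE(sat) ≈ 0.2 V, the transistor is in the active region as assumed.

I_C ≈ 1.7 mA, V_CE ≈ 13 V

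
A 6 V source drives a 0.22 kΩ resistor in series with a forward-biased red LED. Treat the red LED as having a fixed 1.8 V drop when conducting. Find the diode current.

I ≈ 19 mA

KVL around the loop: 6 = V_D + I·R = 1.8 + I × 0.22 kΩ.
So I = (6 − 1.8) / 0.22 kΩ = 4.2 / 0.22 = 19.1 mA.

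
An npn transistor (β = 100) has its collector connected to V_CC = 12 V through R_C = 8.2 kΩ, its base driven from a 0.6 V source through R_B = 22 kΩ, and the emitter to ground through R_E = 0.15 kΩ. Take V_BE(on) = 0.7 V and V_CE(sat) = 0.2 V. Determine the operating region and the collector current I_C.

cutoff; I_C ≈ 0

V_BB = 0.6 V ≤ V_BE(on) = 0.7 V, so the base-emitter junction is not forward biased.
The transistor is in cutoff: I_B = I_C = 0.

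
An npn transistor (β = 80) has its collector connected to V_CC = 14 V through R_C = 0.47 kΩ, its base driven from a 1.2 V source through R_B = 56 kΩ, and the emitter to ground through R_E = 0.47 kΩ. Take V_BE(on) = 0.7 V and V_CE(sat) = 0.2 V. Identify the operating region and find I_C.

Assume active. Base-emitter loop: I_B = (V_BB − V_BE)/(R_B + (β+1)R_E) = (1.2 − 0.7)/(56 + 81×0.47) = 0.00532 mA.
I_C = β·I_B = 80×0.00532 = 0.425 mA.
V_CE = V_CC − I_C·R_C − I_E·R_E = 14 − 0.425×0.47 − 0.431×0.47 = 13.6 V > V_CE(sat), so the active-region assumption holds.

active; I_C ≈ 0.43 mA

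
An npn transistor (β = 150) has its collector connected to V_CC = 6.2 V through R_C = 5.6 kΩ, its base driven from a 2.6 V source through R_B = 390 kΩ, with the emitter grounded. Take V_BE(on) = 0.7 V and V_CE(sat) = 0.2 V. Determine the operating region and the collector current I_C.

Assume active. Base-emitter loop: I_B = (V_BB − V_BE)/R_B = (2.6 − 0.7)/390 = 0.00487 mA.
I_C = β·I_B = 150×0.00487 = 0.731 mA.
V_CE = V_CC − I_C·R_C = 6.2 − 0.731×5.6 = 2.11 V > V_CE(sat), so the active-region assumption holds.

active; I_C ≈ 0.73 mA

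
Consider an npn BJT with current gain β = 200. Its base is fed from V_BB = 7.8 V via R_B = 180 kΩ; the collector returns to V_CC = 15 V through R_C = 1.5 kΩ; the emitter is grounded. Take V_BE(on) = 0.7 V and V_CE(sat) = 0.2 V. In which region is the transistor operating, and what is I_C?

active; I_C ≈ 7.9 mA

Assume active. Base-emitter loop: I_B = (V_BB − V_BE)/R_B = (7.8 − 0.7)/180 = 0.0394 mA.
I_C = β·I_B = 200×0.0394 = 7.89 mA.
V_CE = V_CC − I_C·R_C = 15 − 7.89×1.5 = 3.17 V > V_CE(sat), so the active-region assumption holds.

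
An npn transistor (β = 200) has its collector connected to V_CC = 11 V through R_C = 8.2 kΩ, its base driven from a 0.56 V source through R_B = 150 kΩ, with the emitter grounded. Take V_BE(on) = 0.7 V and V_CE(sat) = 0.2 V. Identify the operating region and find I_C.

V_BB = 0.56 V ≤ V_BE(on) = 0.7 V, so the base-emitter junction is not forward biased.
The transistor is in cutoff: I_B = I_C = 0.

cutoff; I_C ≈ 0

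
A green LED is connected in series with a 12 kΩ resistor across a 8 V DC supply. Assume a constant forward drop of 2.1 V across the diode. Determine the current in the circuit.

I ≈ 0.49 mA

KVL around the loop: 8 = V_D + I·R = 2.1 + I × 12 kΩ.
So I = (8 − 2.1) / 12 kΩ = 5.9 / 12 = 0.492 mA.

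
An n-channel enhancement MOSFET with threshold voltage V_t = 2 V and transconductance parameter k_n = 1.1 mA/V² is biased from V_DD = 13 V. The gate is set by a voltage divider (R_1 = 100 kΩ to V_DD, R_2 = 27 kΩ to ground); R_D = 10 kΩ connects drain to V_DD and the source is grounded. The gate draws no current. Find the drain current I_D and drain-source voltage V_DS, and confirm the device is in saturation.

I_D ≈ 0.32 mA, V_DS ≈ 9.8 V

V_G = V_DD·R_2/(R_1+R_2) = 13×27/127 = 2.76 V. With the source grounded, V_GS = V_G = 2.76 V.
Assume saturation: I_D = (k_n/2)(V_GS − V_t)² = (1.1/2)×(2.76 − 2)² = 0.55×0.764² = 0.321 mA.
V_DS = V_DD − I_D·R_D = 13 − 0.321×10 = 9.79 V.
Saturation requires V_DS ≥ V_GS − V_t = 0.764 V; 9.79 ≥ 0.764 ✓.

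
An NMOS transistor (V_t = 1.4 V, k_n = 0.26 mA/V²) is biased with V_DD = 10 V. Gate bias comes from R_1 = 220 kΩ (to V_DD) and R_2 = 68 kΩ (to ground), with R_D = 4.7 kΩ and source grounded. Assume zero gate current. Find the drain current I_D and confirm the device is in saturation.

I_D ≈ 0.12 mA

V_G = V_DD·R_2/(R_1+R_2) = 10×68/288 = 2.36 V. With the source grounded, V_GS = V_G = 2.36 V.
Assume saturation: I_D = (k_n/2)(V_GS − V_t)² = (0.26/2)×(2.36 − 1.4)² = 0.13×0.961² = 0.12 mA.
V_DS = V_DD − I_D·R_D = 10 − 0.12×4.7 = 9.44 V.
Saturation requires V_DS ≥ V_GS − V_t = 0.961 V; 9.44 ≥ 0.961 ✓.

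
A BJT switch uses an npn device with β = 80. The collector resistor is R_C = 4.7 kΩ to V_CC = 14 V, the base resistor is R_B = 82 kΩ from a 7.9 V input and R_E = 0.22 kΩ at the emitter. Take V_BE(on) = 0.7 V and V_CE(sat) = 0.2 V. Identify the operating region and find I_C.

saturation; I_C ≈ 2.8 mA

Assume active: I_B = (7.9 − 0.7)/(82 + 81×0.22) = 0.0721 mA, I_C = β·I_B = 5.77 mA.
Then V_CE = 14 − 5.77×4.7 − 5.84×0.22 = -14.4 V < 0.2 V — the active assumption fails.
Re-solve with V_CE = 0.2 V. KCL at the emitter: V_E/R_E = (V_BB−0.7−V_E)/R_B + (V_CC−0.2−V_E)/R_C, giving V_E = 0.634 V.
I_C = (V_CC − 0.2 − V_E)/R_C = (13.8 − 0.634)/4.7 = 2.8 mA.
Check: I_B = (7.2 − 0.634)/82 = 0.0801 mA, and β·I_B = 6.41 mA > I_C, confirming saturation.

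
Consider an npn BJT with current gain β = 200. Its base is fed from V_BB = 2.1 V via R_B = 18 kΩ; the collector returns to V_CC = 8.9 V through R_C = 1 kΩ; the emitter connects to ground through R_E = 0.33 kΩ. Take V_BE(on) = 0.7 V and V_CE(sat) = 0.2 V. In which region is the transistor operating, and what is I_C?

active; I_C ≈ 3.3 mA

Assume active. Base-emitter loop: I_B = (V_BB − V_BE)/(R_B + (β+1)R_E) = (2.1 − 0.7)/(18 + 201×0.33) = 0.0166 mA.
I_C = β·I_B = 200×0.0166 = 3.32 mA.
V_CE = V_CC − I_C·R_C − I_E·R_E = 8.9 − 3.32×1 − 3.34×0.33 = 4.48 V > V_CE(sat), so the active-region assumption holds.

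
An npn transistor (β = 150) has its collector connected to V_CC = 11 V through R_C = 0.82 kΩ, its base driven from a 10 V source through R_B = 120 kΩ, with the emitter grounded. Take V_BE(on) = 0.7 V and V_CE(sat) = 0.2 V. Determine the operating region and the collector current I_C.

active; I_C ≈ 12 mA

Assume active. Base-emitter loop: I_B = (V_BB − V_BE)/R_B = (10 − 0.7)/120 = 0.0775 mA.
I_C = β·I_B = 150×0.0775 = 11.6 mA.
V_CE = V_CC − I_C·R_C = 11 − 11.6×0.82 = 1.47 V > V_CE(sat), so the active-region assumption holds.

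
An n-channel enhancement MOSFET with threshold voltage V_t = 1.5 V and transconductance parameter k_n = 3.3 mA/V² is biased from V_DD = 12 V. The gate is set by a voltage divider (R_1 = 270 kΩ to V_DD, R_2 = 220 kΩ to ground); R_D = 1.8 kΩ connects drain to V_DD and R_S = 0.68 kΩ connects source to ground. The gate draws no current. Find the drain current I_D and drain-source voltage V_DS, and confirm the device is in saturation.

I_D ≈ 3.6 mA, V_DS ≈ 3.2 V

V_G = V_DD·R_2/(R_1+R_2) = 12×220/490 = 5.39 V.
Assume saturation: I_D = (k_n/2)(V_GS − V_t)² with V_GS = V_G − I_D·R_S = 5.39 − 0.68·I_D.
Substituting gives 0.763·I_D² − 9.72·I_D + 24.9 = 0, with roots I_D = 3.56 or 9.19 mA.
The root I_D = 9.19 mA gives V_GS = -0.86 V ≤ V_t, so take I_D = 3.56 mA.
Then V_GS = 2.97 V and V_DS = V_DD − I_D(R_D+R_S) = 12 − 3.56×2.48 = 3.18 V.
Saturation requires V_DS ≥ V_GS − V_t = 1.47 V; 3.18 ≥ 1.47 ✓.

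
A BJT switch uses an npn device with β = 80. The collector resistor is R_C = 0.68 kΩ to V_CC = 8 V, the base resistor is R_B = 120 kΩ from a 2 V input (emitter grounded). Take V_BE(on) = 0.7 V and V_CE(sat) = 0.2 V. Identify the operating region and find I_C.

active; I_C ≈ 0.87 mA

Assume active. Base-emitter loop: I_B = (V_BB − V_BE)/R_B = (2 − 0.7)/120 = 0.0108 mA.
I_C = β·I_B = 80×0.0108 = 0.867 mA.
V_CE = V_CC − I_C·R_C = 8 − 0.867×0.68 = 7.41 V > V_CE(sat), so the active-region assumption holds.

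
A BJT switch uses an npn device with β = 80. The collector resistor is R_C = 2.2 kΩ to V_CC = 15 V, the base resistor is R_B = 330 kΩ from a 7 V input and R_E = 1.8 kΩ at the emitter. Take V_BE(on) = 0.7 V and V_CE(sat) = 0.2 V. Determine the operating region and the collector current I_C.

active; I_C ≈ 1.1 mA

Assume active. Base-emitter loop: I_B = (V_BB − V_BE)/(R_B + (β+1)R_E) = (7 − 0.7)/(330 + 81×1.8) = 0.0132 mA.
I_C = β·I_B = 80×0.0132 = 1.06 mA.
V_CE = V_CC − I_C·R_C − I_E·R_E = 15 − 1.06×2.2 − 1.07×1.8 = 10.7 V > V_CE(sat), so the active-region assumption holds.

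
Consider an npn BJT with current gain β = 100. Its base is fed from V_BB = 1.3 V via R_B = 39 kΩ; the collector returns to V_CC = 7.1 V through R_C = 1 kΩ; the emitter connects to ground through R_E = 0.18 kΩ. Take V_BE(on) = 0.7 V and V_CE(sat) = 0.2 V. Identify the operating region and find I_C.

Assume active. Base-emitter loop: I_B = (V_BB − V_BE)/(R_B + (β+1)R_E) = (1.3 − 0.7)/(39 + 101×0.18) = 0.0105 mA.
I_C = β·I_B = 100×0.0105 = 1.05 mA.
V_CE = V_CC − I_C·R_C − I_E·R_E = 7.1 − 1.05×1 − 1.06×0.18 = 5.86 V > V_CE(sat), so the active-region assumption holds.

active; I_C ≈ 1 mA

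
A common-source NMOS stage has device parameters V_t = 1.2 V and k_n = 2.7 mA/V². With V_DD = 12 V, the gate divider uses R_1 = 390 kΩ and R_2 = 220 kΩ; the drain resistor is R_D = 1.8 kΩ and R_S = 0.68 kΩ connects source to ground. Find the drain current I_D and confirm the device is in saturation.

V_G = V_DD·R_2/(R_1+R_2) = 12×220/610 = 4.33 V.
Assume saturation: I_D = (k_n/2)(V_GS − V_t)² with V_GS = V_G − I_D·R_S = 4.33 − 0.68·I_D.
Substituting gives 0.624·I_D² − 6.74·I_D + 13.2 = 0, with roots I_D = 2.57 or 8.23 mA.
The root I_D = 8.23 mA gives V_GS = -1.27 V ≤ V_t, so take I_D = 2.57 mA.
Then V_GS = 2.58 V and V_DS = V_DD − I_D(R_D+R_S) = 12 − 2.57×2.48 = 5.63 V.
Saturation requires V_DS ≥ V_GS − V_t = 1.38 V; 5.63 ≥ 1.38 ✓.

I_D ≈ 2.6 mA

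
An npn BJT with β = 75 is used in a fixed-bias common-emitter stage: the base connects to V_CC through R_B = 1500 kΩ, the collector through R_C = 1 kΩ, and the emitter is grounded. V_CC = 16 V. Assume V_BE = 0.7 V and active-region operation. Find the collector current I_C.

Base loop: V_CC = I_B·R_B + V_BE, so I_B = (16 − 0.7)/1500 kΩ = 0.0102 mA.
In the active region I_C = β·I_B = 75 × 0.0102 = 0.765 mA.
Collector loop: V_CE = V_CC − I_C·R_C = 16 − 0.765×1 = 15.2 V.
Since V_CE = 15.2 V > V_CE(sat) ≈ 0.2 V, the transistor is in the active region as assumed.

I_C ≈ 0.77 mA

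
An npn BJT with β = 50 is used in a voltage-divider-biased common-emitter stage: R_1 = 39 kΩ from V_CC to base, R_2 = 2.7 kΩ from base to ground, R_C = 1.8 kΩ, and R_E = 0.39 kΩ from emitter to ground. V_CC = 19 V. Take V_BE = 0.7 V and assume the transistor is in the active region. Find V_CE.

V_CE ≈ 16 V

Thevenize the base divider: V_Th = V_CC·R_2/(R_1+R_2) = 19×2.7/41.7 = 1.23 V, R_Th = R_1‖R_2 = 2.53 kΩ.
Base-emitter loop: V_Th = I_B·R_Th + V_BE + (β+1)I_B·R_E, so I_B = (1.23 − 0.7) / (2.53 + 51×0.39) = 0.0237 mA.
I_C = β·I_B = 50×0.0237 = 1.18 mA, and I_E = (β+1)I_B = 1.21 mA.
V_CE = V_CC − I_C·R_C − I_E·R_E = 19 − 1.18×1.8 − 1.21×0.39 = 16.4 V.
V_CE = 16.4 V > 0.2 V confirms active-region operation.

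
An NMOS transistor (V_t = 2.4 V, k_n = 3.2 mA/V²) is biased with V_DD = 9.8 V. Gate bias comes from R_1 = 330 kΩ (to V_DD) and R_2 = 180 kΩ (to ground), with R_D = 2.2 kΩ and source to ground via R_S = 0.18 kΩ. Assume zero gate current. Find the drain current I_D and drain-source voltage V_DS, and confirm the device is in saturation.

V_G = V_DD·R_2/(R_1+R_2) = 9.8×180/510 = 3.46 V.
Assume saturation: I_D = (k_n/2)(V_GS − V_t)² with V_GS = V_G − I_D·R_S = 3.46 − 0.18·I_D.
Substituting gives 0.0518·I_D² − 1.61·I_D + 1.79 = 0, with roots I_D = 1.16 or 29.9 mA.
The root I_D = 29.9 mA gives V_GS = -1.92 V ≤ V_t, so take I_D = 1.16 mA.
Then V_GS = 3.25 V and V_DS = V_DD − I_D(R_D+R_S) = 9.8 − 1.16×2.38 = 7.05 V.
Saturation requires V_DS ≥ V_GS − V_t = 0.85 V; 7.05 ≥ 0.85 ✓.

I_D ≈ 1.2 mA, V_DS ≈ 7 V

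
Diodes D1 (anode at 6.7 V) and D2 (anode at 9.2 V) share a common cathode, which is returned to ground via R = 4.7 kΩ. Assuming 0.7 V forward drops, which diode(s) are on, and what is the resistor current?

Only D2 conducts; I_R ≈ 1.8 mA

Assume both conduct. Then node N would need to be at both 6.7−0.7 = 6 V and 9.2−0.7 = 8.5 V, which is impossible.
Assume only D2 conducts: V_N = 9.2 − 0.7 = 8.5 V, so I_R = 8.5/4.7 = 1.81 mA.
Check D1: its anode-to-cathode voltage is 6.7 − 8.5 = -1.8 V < 0.7 V, so it is off. The assumption is consistent.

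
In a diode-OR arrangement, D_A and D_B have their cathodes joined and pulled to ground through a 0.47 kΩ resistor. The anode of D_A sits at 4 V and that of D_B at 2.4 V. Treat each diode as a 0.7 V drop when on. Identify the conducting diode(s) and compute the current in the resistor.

Assume both conduct. Then node N would need to be at both 4−0.7 = 3.3 V and 2.4−0.7 = 1.7 V, which is impossible.
Assume only D_A conducts: V_N = 4 − 0.7 = 3.3 V, so I_R = 3.3/0.47 = 7.02 mA.
Check D_B: its anode-to-cathode voltage is 2.4 − 3.3 = -0.9 V < 0.7 V, so it is off. The assumption is consistent.

Only D_A conducts; I_R ≈ 7 mA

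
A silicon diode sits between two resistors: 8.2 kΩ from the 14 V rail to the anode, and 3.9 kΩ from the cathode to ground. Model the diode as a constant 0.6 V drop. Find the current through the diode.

I ≈ 1.1 mA

The two resistors are in series with the diode, so KVL gives 14 = I·8.2 + 0.6 + I·3.9.
I = (14 − 0.6) / (8.2 + 3.9) kΩ = 13.4 / 12.1 = 1.11 mA.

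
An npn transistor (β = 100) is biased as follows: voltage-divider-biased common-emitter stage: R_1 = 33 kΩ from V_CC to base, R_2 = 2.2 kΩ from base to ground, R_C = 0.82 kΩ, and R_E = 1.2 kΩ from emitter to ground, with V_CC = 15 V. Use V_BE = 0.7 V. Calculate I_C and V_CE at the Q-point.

Thevenize the base divider: V_Th = V_CC·R_2/(R_1+R_2) = 15×2.2/35.2 = 0.937 V, R_Th = R_1‖R_2 = 2.06 kΩ.
Base-emitter loop: V_Th = I_B·R_Th + V_BE + (β+1)I_B·R_E, so I_B = (0.937 − 0.7) / (2.06 + 101×1.2) = 0.00193 mA.
I_C = β·I_B = 100×0.00193 = 0.193 mA, and I_E = (β+1)I_B = 0.195 mA.
V_CE = V_CC − I_C·R_C − I_E·R_E = 15 − 0.193×0.82 − 0.195×1.2 = 14.6 V.
V_CE = 14.6 V > 0.2 V confirms active-region operation.

I_C ≈ 0.19 mA, V_CE ≈ 15 V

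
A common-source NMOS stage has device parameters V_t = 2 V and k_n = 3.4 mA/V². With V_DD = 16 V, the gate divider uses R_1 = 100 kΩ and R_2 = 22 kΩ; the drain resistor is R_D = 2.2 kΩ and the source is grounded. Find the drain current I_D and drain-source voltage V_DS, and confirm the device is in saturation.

V_G = V_DD·R_2/(R_1+R_2) = 16×22/122 = 2.89 V. With the source grounded, V_GS = V_G = 2.89 V.
Assume saturation: I_D = (k_n/2)(V_GS − V_t)² = (3.4/2)×(2.89 − 2)² = 1.7×0.885² = 1.33 mA.
V_DS = V_DD − I_D·R_D = 16 − 1.33×2.2 = 13.1 V.
Saturation requires V_DS ≥ V_GS − V_t = 0.885 V; 13.1 ≥ 0.885 ✓.

I_D ≈ 1.3 mA, V_DS ≈ 13 V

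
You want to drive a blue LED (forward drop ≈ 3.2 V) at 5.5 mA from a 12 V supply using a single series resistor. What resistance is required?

R ≈ 1.6 kΩ

The resistor drops V_S − V_D = 12 − 3.2 = 8.8 V at 5.5 mA.
R = 8.8 V / 5.5 mA = 1.6 kΩ.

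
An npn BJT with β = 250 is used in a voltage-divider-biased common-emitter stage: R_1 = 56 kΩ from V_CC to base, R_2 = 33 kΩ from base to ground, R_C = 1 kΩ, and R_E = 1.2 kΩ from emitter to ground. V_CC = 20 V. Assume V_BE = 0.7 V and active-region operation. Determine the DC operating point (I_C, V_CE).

Thevenize the base divider: V_Th = V_CC·R_2/(R_1+R_2) = 20×33/89 = 7.42 V, R_Th = R_1‖R_2 = 20.8 kΩ.
Base-emitter loop: V_Th = I_B·R_Th + V_BE + (β+1)I_B·R_E, so I_B = (7.42 − 0.7) / (20.8 + 251×1.2) = 0.0209 mA.
I_C = β·I_B = 250×0.0209 = 5.21 mA, and I_E = (β+1)I_B = 5.24 mA.
V_CE = V_CC − I_C·R_C − I_E·R_E = 20 − 5.21×1 − 5.24×1.2 = 8.5 V.
V_CE = 8.5 V > 0.2 V confirms active-region operation.

I_C ≈ 5.2 mA, V_CE ≈ 8.5 V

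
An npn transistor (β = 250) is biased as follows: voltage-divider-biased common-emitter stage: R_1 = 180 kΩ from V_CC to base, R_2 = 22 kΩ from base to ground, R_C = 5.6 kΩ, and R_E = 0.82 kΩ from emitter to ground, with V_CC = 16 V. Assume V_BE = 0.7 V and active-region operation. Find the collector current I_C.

Thevenize the base divider: V_Th = V_CC·R_2/(R_1+R_2) = 16×22/202 = 1.74 V, R_Th = R_1‖R_2 = 19.6 kΩ.
Base-emitter loop: V_Th = I_B·R_Th + V_BE + (β+1)I_B·R_E, so I_B = (1.74 − 0.7) / (19.6 + 251×0.82) = 0.00462 mA.
I_C = β·I_B = 250×0.00462 = 1.16 mA, and I_E = (β+1)I_B = 1.16 mA.
V_CE = V_CC − I_C·R_C − I_E·R_E = 16 − 1.16×5.6 − 1.16×0.82 = 8.57 V.
V_CE = 8.57 V > 0.2 V confirms active-region operation.

I_C ≈ 1.2 mA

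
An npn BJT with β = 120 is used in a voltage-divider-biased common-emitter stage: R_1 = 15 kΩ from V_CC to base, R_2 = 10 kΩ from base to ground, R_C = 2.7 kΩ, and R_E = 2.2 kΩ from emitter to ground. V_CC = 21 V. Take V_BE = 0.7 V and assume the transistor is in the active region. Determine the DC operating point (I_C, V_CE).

Thevenize the base divider: V_Th = V_CC·R_2/(R_1+R_2) = 21×10/25 = 8.4 V, R_Th = R_1‖R_2 = 6 kΩ.
Base-emitter loop: V_Th = I_B·R_Th + V_BE + (β+1)I_B·R_E, so I_B = (8.4 − 0.7) / (6 + 121×2.2) = 0.0283 mA.
I_C = β·I_B = 120×0.0283 = 3.39 mA, and I_E = (β+1)I_B = 3.42 mA.
V_CE = V_CC − I_C·R_C − I_E·R_E = 21 − 3.39×2.7 − 3.42×2.2 = 4.3 V.
V_CE = 4.3 V > 0.2 V confirms active-region operation.

I_C ≈ 3.4 mA, V_CE ≈ 4.3 V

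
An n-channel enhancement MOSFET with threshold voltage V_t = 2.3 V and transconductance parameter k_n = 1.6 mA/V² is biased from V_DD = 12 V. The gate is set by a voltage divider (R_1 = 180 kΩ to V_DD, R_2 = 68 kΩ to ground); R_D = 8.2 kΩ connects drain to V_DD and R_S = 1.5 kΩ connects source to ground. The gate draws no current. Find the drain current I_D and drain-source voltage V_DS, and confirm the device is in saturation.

V_G = V_DD·R_2/(R_1+R_2) = 12×68/248 = 3.29 V.
Assume saturation: I_D = (k_n/2)(V_GS − V_t)² with V_GS = V_G − I_D·R_S = 3.29 − 1.5·I_D.
Substituting gives 1.8·I_D² − 3.38·I_D + 0.785 = 0, with roots I_D = 0.272 or 1.6 mA.
The root I_D = 1.6 mA gives V_GS = 0.884 V ≤ V_t, so take I_D = 0.272 mA.
Then V_GS = 2.88 V and V_DS = V_DD − I_D(R_D+R_S) = 12 − 0.272×9.7 = 9.36 V.
Saturation requires V_DS ≥ V_GS − V_t = 0.583 V; 9.36 ≥ 0.583 ✓.

I_D ≈ 0.27 mA, V_DS ≈ 9.4 V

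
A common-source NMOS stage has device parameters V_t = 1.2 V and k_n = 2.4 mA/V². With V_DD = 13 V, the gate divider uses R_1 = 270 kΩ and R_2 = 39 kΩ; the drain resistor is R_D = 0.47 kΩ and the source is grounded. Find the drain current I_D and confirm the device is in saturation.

V_G = V_DD·R_2/(R_1+R_2) = 13×39/309 = 1.64 V. With the source grounded, V_GS = V_G = 1.64 V.
Assume saturation: I_D = (k_n/2)(V_GS − V_t)² = (2.4/2)×(1.64 − 1.2)² = 1.2×0.441² = 0.233 mA.
V_DS = V_DD − I_D·R_D = 13 − 0.233×0.47 = 12.9 V.
Saturation requires V_DS ≥ V_GS − V_t = 0.441 V; 12.9 ≥ 0.441 ✓.

I_D ≈ 0.23 mA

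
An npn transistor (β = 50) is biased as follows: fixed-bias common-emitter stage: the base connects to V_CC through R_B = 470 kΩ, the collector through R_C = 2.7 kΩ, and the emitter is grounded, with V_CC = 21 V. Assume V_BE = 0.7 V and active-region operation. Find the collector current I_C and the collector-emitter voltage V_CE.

I_C ≈ 2.2 mA, V_CE ≈ 15 V

Base loop: V_CC = I_B·R_B + V_BE, so I_B = (21 − 0.7)/470 kΩ = 0.0432 mA.
In the active region I_C = β·I_B = 50 × 0.0432 = 2.16 mA.
Collector loop: V_CE = V_CC − I_C·R_C = 21 − 2.16×2.7 = 15.2 V.
Since V_CE = 15.2 V > V_CE(sat) ≈ 0.2 V, the transistor is in the active region as assumed.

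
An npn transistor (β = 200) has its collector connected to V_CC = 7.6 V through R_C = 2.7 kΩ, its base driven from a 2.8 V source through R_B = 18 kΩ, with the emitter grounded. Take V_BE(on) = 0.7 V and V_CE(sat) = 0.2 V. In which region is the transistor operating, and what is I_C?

saturation; I_C ≈ 2.7 mA

Assume active: I_B = (2.8 − 0.7)/18 = 0.117 mA, giving I_C = β·I_B = 23.3 mA.
But then V_CE = 7.6 − 23.3×2.7 = -55.4 V < V_CE(sat) = 0.2 V — impossible in the active region.
So the transistor is saturated. With V_CE = 0.2 V, I_C = (V_CC − 0.2)/R_C = 7.4/2.7 = 2.74 mA.
Check: β·I_B = 23.3 mA > I_C = 2.74 mA, confirming saturation.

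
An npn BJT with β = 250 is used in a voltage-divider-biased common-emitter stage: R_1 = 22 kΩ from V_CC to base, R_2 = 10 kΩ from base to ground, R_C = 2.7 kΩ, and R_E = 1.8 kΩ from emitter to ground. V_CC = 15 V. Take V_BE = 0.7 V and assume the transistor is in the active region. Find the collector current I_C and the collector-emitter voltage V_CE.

I_C ≈ 2.2 mA, V_CE ≈ 5.2 V

Thevenize the base divider: V_Th = V_CC·R_2/(R_1+R_2) = 15×10/32 = 4.69 V, R_Th = R_1‖R_2 = 6.88 kΩ.
Base-emitter loop: V_Th = I_B·R_Th + V_BE + (β+1)I_B·R_E, so I_B = (4.69 − 0.7) / (6.88 + 251×1.8) = 0.00869 mA.
I_C = β·I_B = 250×0.00869 = 2.17 mA, and I_E = (β+1)I_B = 2.18 mA.
V_CE = V_CC − I_C·R_C − I_E·R_E = 15 − 2.17×2.7 − 2.18×1.8 = 5.2 V.
V_CE = 5.2 V > 0.2 V confirms active-region operation.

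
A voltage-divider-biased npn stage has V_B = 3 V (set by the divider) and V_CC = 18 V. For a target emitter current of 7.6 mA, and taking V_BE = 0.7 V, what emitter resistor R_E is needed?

R_E ≈ 0.3 kΩ

V_E = V_B − V_BE = 3 − 0.7 = 2.3 V.
R_E = V_E / I_E = 2.3 / 7.6 = 0.303 kΩ.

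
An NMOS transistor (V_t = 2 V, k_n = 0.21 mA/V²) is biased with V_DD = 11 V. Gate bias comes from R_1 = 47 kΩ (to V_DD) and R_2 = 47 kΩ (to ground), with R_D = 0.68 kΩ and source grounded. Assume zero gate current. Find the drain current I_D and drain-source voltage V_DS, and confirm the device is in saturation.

V_G = V_DD·R_2/(R_1+R_2) = 11×47/94 = 5.5 V. With the source grounded, V_GS = V_G = 5.5 V.
Assume saturation: I_D = (k_n/2)(V_GS − V_t)² = (0.21/2)×(5.5 − 2)² = 0.105×3.5² = 1.29 mA.
V_DS = V_DD − I_D·R_D = 11 − 1.29×0.68 = 10.1 V.
Saturation requires V_DS ≥ V_GS − V_t = 3.5 V; 10.1 ≥ 3.5 ✓.

I_D ≈ 1.3 mA, V_DS ≈ 10 V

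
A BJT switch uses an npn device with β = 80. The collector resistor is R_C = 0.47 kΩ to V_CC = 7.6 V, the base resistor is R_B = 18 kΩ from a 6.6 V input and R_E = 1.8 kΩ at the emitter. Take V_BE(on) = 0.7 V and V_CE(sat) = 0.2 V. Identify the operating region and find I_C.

Assume active. Base-emitter loop: I_B = (V_BB − V_BE)/(R_B + (β+1)R_E) = (6.6 − 0.7)/(18 + 81×1.8) = 0.036 mA.
I_C = β·I_B = 80×0.036 = 2.88 mA.
V_CE = V_CC − I_C·R_C − I_E·R_E = 7.6 − 2.88×0.47 − 2.92×1.8 = 0.994 V > V_CE(sat), so the active-region assumption holds.

active; I_C ≈ 2.9 mA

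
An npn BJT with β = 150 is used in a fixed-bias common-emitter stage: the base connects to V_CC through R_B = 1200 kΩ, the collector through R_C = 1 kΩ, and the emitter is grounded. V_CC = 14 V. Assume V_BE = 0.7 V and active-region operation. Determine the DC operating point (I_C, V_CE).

Base loop: V_CC = I_B·R_B + V_BE, so I_B = (14 − 0.7)/1200 kΩ = 0.0111 mA.
In the active region I_C = β·I_B = 150 × 0.0111 = 1.66 mA.
Collector loop: V_CE = V_CC − I_C·R_C = 14 − 1.66×1 = 12.3 V.
Since V_CE = 12.3 V > V_CE(sat) ≈ 0.2 V, the transistor is in the active region as assumed.

I_C ≈ 1.7 mA, V_CE ≈ 12 V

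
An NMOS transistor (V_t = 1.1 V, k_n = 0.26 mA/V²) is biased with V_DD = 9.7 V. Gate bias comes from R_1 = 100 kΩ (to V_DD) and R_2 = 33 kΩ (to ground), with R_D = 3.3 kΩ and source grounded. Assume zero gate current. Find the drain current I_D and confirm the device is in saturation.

I_D ≈ 0.22 mA

V_G = V_DD·R_2/(R_1+R_2) = 9.7×33/133 = 2.41 V. With the source grounded, V_GS = V_G = 2.41 V.
Assume saturation: I_D = (k_n/2)(V_GS − V_t)² = (0.26/2)×(2.41 − 1.1)² = 0.13×1.31² = 0.222 mA.
V_DS = V_DD − I_D·R_D = 9.7 − 0.222×3.3 = 8.97 V.
Saturation requires V_DS ≥ V_GS − V_t = 1.31 V; 8.97 ≥ 1.31 ✓.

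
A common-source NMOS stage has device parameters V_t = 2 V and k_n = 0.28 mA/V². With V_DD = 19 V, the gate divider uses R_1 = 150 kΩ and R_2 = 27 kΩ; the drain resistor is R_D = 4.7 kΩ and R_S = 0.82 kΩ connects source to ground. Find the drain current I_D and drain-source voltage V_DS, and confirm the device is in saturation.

V_G = V_DD·R_2/(R_1+R_2) = 19×27/177 = 2.9 V.
Assume saturation: I_D = (k_n/2)(V_GS − V_t)² with V_GS = V_G − I_D·R_S = 2.9 − 0.82·I_D.
Substituting gives 0.0941·I_D² − 1.21·I_D + 0.113 = 0, with roots I_D = 0.0944 or 12.7 mA.
The root I_D = 12.7 mA gives V_GS = -7.53 V ≤ V_t, so take I_D = 0.0944 mA.
Then V_GS = 2.82 V and V_DS = V_DD − I_D(R_D+R_S) = 19 − 0.0944×5.52 = 18.5 V.
Saturation requires V_DS ≥ V_GS − V_t = 0.821 V; 18.5 ≥ 0.821 ✓.

I_D ≈ 0.094 mA, V_DS ≈ 18 V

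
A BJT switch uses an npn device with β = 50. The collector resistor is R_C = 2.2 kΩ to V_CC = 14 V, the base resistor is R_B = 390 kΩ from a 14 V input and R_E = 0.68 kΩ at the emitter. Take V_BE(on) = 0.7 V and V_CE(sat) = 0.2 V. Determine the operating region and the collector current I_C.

active; I_C ≈ 1.6 mA

Assume active. Base-emitter loop: I_B = (V_BB − V_BE)/(R_B + (β+1)R_E) = (14 − 0.7)/(390 + 51×0.68) = 0.0313 mA.
I_C = β·I_B = 50×0.0313 = 1.57 mA.
V_CE = V_CC − I_C·R_C − I_E·R_E = 14 − 1.57×2.2 − 1.6×0.68 = 9.47 V > V_CE(sat), so the active-region assumption holds.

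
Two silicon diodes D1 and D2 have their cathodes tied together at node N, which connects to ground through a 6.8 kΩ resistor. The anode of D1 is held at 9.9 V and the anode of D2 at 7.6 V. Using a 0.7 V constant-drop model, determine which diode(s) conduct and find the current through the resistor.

Assume both conduct. Then node N would need to be at both 9.9−0.7 = 9.2 V and 7.6−0.7 = 6.9 V, which is impossible.
Assume only D1 conducts: V_N = 9.9 − 0.7 = 9.2 V, so I_R = 9.2/6.8 = 1.35 mA.
Check D2: its anode-to-cathode voltage is 7.6 − 9.2 = -1.6 V < 0.7 V, so it is off. The assumption is consistent.

Only D1 conducts; I_R ≈ 1.4 mA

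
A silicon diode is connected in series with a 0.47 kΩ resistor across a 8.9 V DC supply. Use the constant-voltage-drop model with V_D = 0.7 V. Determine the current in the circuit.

KVL around the loop: 8.9 = V_D + I·R = 0.7 + I × 0.47 kΩ.
So I = (8.9 − 0.7) / 0.47 kΩ = 8.2 / 0.47 = 17.4 mA.

I ≈ 17 mA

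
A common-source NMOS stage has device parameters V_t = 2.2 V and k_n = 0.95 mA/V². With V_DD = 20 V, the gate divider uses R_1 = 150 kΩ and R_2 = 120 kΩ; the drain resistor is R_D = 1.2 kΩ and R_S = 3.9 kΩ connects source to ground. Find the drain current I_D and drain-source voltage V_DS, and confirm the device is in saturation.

V_G = V_DD·R_2/(R_1+R_2) = 20×120/270 = 8.89 V.
Assume saturation: I_D = (k_n/2)(V_GS − V_t)² with V_GS = V_G − I_D·R_S = 8.89 − 3.9·I_D.
Substituting gives 7.22·I_D² − 25.8·I_D + 21.3 = 0, with roots I_D = 1.29 or 2.28 mA.
The root I_D = 2.28 mA gives V_GS = 0.0108 V ≤ V_t, so take I_D = 1.29 mA.
Then V_GS = 3.85 V and V_DS = V_DD − I_D(R_D+R_S) = 20 − 1.29×5.1 = 13.4 V.
Saturation requires V_DS ≥ V_GS − V_t = 1.65 V; 13.4 ≥ 1.65 ✓.

I_D ≈ 1.3 mA, V_DS ≈ 13 V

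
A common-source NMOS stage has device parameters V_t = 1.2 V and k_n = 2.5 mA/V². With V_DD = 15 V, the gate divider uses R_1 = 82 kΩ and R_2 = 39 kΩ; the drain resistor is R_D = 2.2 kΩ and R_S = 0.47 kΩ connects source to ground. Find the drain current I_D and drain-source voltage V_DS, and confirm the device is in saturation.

I_D ≈ 4 mA, V_DS ≈ 4.5 V

V_G = V_DD·R_2/(R_1+R_2) = 15×39/121 = 4.83 V.
Assume saturation: I_D = (k_n/2)(V_GS − V_t)² with V_GS = V_G − I_D·R_S = 4.83 − 0.47·I_D.
Substituting gives 0.276·I_D² − 5.27·I_D + 16.5 = 0, with roots I_D = 3.95 or 15.1 mA.
The root I_D = 15.1 mA gives V_GS = -2.28 V ≤ V_t, so take I_D = 3.95 mA.
Then V_GS = 2.98 V and V_DS = V_DD − I_D(R_D+R_S) = 15 − 3.95×2.67 = 4.45 V.
Saturation requires V_DS ≥ V_GS − V_t = 1.78 V; 4.45 ≥ 1.78 ✓.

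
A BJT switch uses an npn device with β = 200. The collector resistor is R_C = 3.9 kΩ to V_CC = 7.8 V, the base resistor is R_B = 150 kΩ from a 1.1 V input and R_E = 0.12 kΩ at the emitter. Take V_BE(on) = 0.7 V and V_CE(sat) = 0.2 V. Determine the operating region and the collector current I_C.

Assume active. Base-emitter loop: I_B = (V_BB − V_BE)/(R_B + (β+1)R_E) = (1.1 − 0.7)/(150 + 201×0.12) = 0.0023 mA.
I_C = β·I_B = 200×0.0023 = 0.459 mA.
V_CE = V_CC − I_C·R_C − I_E·R_E = 7.8 − 0.459×3.9 − 0.462×0.12 = 5.95 V > V_CE(sat), so the active-region assumption holds.

active; I_C ≈ 0.46 mA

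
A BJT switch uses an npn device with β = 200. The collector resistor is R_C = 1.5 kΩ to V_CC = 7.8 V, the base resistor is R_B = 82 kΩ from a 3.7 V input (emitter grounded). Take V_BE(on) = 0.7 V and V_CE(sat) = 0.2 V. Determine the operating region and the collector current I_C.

Assume active: I_B = (3.7 − 0.7)/82 = 0.0366 mA, giving I_C = β·I_B = 7.32 mA.
But then V_CE = 7.8 − 7.32×1.5 = -3.18 V < V_CE(sat) = 0.2 V — impossible in the active region.
So the transistor is saturated. With V_CE = 0.2 V, I_C = (V_CC − 0.2)/R_C = 7.6/1.5 = 5.07 mA.
Check: β·I_B = 7.32 mA > I_C = 5.07 mA, confirming saturation.

saturation; I_C ≈ 5.1 mA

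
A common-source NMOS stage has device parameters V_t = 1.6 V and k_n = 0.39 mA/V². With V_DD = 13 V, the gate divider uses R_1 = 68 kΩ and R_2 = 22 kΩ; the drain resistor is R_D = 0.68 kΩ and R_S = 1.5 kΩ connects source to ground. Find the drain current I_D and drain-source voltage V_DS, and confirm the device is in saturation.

I_D ≈ 0.27 mA, V_DS ≈ 12 V

V_G = V_DD·R_2/(R_1+R_2) = 13×22/90 = 3.18 V.
Assume saturation: I_D = (k_n/2)(V_GS − V_t)² with V_GS = V_G − I_D·R_S = 3.18 − 1.5·I_D.
Substituting gives 0.439·I_D² − 1.92·I_D + 0.485 = 0, with roots I_D = 0.269 or 4.11 mA.
The root I_D = 4.11 mA gives V_GS = -2.99 V ≤ V_t, so take I_D = 0.269 mA.
Then V_GS = 2.77 V and V_DS = V_DD − I_D(R_D+R_S) = 13 − 0.269×2.18 = 12.4 V.
Saturation requires V_DS ≥ V_GS − V_t = 1.17 V; 12.4 ≥ 1.17 ✓.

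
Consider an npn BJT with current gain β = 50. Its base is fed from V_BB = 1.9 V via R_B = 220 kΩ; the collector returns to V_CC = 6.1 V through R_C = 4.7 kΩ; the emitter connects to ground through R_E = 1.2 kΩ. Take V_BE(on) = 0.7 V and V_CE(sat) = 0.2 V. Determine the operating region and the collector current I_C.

Assume active. Base-emitter loop: I_B = (V_BB − V_BE)/(R_B + (β+1)R_E) = (1.9 − 0.7)/(220 + 51×1.2) = 0.00427 mA.
I_C = β·I_B = 50×0.00427 = 0.213 mA.
V_CE = V_CC − I_C·R_C − I_E·R_E = 6.1 − 0.213×4.7 − 0.218×1.2 = 4.84 V > V_CE(sat), so the active-region assumption holds.

active; I_C ≈ 0.21 mA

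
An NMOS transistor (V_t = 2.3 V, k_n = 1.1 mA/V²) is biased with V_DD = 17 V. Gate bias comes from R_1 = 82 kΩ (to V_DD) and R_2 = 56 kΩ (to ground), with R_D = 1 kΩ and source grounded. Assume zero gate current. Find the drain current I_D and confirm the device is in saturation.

V_G = V_DD·R_2/(R_1+R_2) = 17×56/138 = 6.9 V. With the source grounded, V_GS = V_G = 6.9 V.
Assume saturation: I_D = (k_n/2)(V_GS − V_t)² = (1.1/2)×(6.9 − 2.3)² = 0.55×4.6² = 11.6 mA.
V_DS = V_DD − I_D·R_D = 17 − 11.6×1 = 5.37 V.
Saturation requires V_DS ≥ V_GS − V_t = 4.6 V; 5.37 ≥ 4.6 ✓.

I_D ≈ 12 mA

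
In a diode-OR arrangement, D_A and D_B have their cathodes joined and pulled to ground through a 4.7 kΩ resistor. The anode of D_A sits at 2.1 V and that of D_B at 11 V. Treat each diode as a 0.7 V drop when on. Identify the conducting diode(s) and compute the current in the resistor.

Only D_B conducts; I_R ≈ 2.2 mA

Assume both conduct. Then node N would need to be at both 2.1−0.7 = 1.4 V and 11−0.7 = 10.3 V, which is impossible.
Assume only D_B conducts: V_N = 11 − 0.7 = 10.3 V, so I_R = 10.3/4.7 = 2.19 mA.
Check D_A: its anode-to-cathode voltage is 2.1 − 10.3 = -8.2 V < 0.7 V, so it is off. The assumption is consistent.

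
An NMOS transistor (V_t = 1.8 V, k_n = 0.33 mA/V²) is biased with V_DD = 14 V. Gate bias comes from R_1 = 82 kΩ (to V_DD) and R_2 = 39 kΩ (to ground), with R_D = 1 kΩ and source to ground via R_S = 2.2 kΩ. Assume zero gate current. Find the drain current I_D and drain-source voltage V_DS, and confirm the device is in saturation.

V_G = V_DD·R_2/(R_1+R_2) = 14×39/121 = 4.51 V.
Assume saturation: I_D = (k_n/2)(V_GS − V_t)² with V_GS = V_G − I_D·R_S = 4.51 − 2.2·I_D.
Substituting gives 0.799·I_D² − 2.97·I_D + 1.21 = 0, with roots I_D = 0.468 or 3.25 mA.
The root I_D = 3.25 mA gives V_GS = -2.64 V ≤ V_t, so take I_D = 0.468 mA.
Then V_GS = 3.48 V and V_DS = V_DD − I_D(R_D+R_S) = 14 − 0.468×3.2 = 12.5 V.
Saturation requires V_DS ≥ V_GS − V_t = 1.68 V; 12.5 ≥ 1.68 ✓.

I_D ≈ 0.47 mA, V_DS ≈ 13 V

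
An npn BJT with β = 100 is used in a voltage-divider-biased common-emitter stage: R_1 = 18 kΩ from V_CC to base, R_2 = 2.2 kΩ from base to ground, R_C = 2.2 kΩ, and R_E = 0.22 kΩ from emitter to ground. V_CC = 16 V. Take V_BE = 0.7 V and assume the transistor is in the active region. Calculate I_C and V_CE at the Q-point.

I_C ≈ 4.3 mA, V_CE ≈ 5.6 V

Thevenize the base divider: V_Th = V_CC·R_2/(R_1+R_2) = 16×2.2/20.2 = 1.74 V, R_Th = R_1‖R_2 = 1.96 kΩ.
Base-emitter loop: V_Th = I_B·R_Th + V_BE + (β+1)I_B·R_E, so I_B = (1.74 − 0.7) / (1.96 + 101×0.22) = 0.0431 mA.
I_C = β·I_B = 100×0.0431 = 4.31 mA, and I_E = (β+1)I_B = 4.35 mA.
V_CE = V_CC − I_C·R_C − I_E·R_E = 16 − 4.31×2.2 − 4.35×0.22 = 5.56 V.
V_CE = 5.56 V > 0.2 V confirms active-region operation.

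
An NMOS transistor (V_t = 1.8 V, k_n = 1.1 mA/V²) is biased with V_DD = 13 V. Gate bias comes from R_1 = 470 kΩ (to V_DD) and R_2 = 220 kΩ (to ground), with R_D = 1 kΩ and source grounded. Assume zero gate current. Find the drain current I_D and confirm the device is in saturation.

V_G = V_DD·R_2/(R_1+R_2) = 13×220/690 = 4.14 V. With the source grounded, V_GS = V_G = 4.14 V.
Assume saturation: I_D = (k_n/2)(V_GS − V_t)² = (1.1/2)×(4.14 − 1.8)² = 0.55×2.34² = 3.02 mA.
V_DS = V_DD − I_D·R_D = 13 − 3.02×1 = 9.98 V.
Saturation requires V_DS ≥ V_GS − V_t = 2.34 V; 9.98 ≥ 2.34 ✓.

I_D ≈ 3 mA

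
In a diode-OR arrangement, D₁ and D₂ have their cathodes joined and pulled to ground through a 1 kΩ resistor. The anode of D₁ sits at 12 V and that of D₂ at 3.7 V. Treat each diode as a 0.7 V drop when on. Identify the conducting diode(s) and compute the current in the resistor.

Only D₁ conducts; I_R ≈ 11 mA

Assume both conduct. Then node N would need to be at both 12−0.7 = 11.3 V and 3.7−0.7 = 3 V, which is impossible.
Assume only D₁ conducts: V_N = 12 − 0.7 = 11.3 V, so I_R = 11.3/1 = 11.3 mA.
Check D₂: its anode-to-cathode voltage is 3.7 − 11.3 = -7.6 V < 0.7 V, so it is off. The assumption is consistent.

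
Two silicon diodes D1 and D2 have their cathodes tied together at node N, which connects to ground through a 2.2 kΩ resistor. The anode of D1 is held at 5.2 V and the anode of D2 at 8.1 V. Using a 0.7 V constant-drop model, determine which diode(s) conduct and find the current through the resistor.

Assume both conduct. Then node N would need to be at both 5.2−0.7 = 4.5 V and 8.1−0.7 = 7.4 V, which is impossible.
Assume only D2 conducts: V_N = 8.1 − 0.7 = 7.4 V, so I_R = 7.4/2.2 = 3.36 mA.
Check D1: its anode-to-cathode voltage is 5.2 − 7.4 = -2.2 V < 0.7 V, so it is off. The assumption is consistent.

Only D2 conducts; I_R ≈ 3.4 mA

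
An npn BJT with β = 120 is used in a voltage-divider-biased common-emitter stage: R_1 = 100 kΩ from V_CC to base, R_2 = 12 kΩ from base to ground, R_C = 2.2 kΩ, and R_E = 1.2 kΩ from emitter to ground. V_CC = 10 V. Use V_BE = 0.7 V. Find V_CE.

Thevenize the base divider: V_Th = V_CC·R_2/(R_1+R_2) = 10×12/112 = 1.07 V, R_Th = R_1‖R_2 = 10.7 kΩ.
Base-emitter loop: V_Th = I_B·R_Th + V_BE + (β+1)I_B·R_E, so I_B = (1.07 − 0.7) / (10.7 + 121×1.2) = 0.00238 mA.
I_C = β·I_B = 120×0.00238 = 0.286 mA, and I_E = (β+1)I_B = 0.288 mA.
V_CE = V_CC − I_C·R_C − I_E·R_E = 10 − 0.286×2.2 − 0.288×1.2 = 9.03 V.
V_CE = 9.03 V > 0.2 V confirms active-region operation.

V_CE ≈ 9 V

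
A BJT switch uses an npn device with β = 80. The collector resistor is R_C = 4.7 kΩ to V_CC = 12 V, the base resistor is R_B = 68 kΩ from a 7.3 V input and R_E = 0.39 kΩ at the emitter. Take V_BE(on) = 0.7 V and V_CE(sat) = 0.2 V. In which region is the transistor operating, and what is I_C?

Assume active: I_B = (7.3 − 0.7)/(68 + 81×0.39) = 0.0663 mA, I_C = β·I_B = 5.3 mA.
Then V_CE = 12 − 5.3×4.7 − 5.37×0.39 = -15 V < 0.2 V — the active assumption fails.
Re-solve with V_CE = 0.2 V. KCL at the emitter: V_E/R_E = (V_BB−0.7−V_E)/R_B + (V_CC−0.2−V_E)/R_C, giving V_E = 0.934 V.
I_C = (V_CC − 0.2 − V_E)/R_C = (11.8 − 0.934)/4.7 = 2.31 mA.
Check: I_B = (6.6 − 0.934)/68 = 0.0833 mA, and β·I_B = 6.67 mA > I_C, confirming saturation.

saturation; I_C ≈ 2.3 mA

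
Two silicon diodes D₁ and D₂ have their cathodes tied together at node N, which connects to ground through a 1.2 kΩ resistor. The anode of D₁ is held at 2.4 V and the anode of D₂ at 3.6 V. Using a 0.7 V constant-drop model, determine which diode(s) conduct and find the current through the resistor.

Assume both conduct. Then node N would need to be at both 2.4−0.7 = 1.7 V and 3.6−0.7 = 2.9 V, which is impossible.
Assume only D₂ conducts: V_N = 3.6 − 0.7 = 2.9 V, so I_R = 2.9/1.2 = 2.42 mA.
Check D₁: its anode-to-cathode voltage is 2.4 − 2.9 = -0.5 V < 0.7 V, so it is off. The assumption is consistent.

Only D₂ conducts; I_R ≈ 2.4 mA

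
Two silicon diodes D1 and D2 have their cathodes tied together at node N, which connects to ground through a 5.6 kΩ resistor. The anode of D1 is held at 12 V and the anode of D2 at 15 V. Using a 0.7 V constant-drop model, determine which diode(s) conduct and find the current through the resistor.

Assume both conduct. Then node N would need to be at both 12−0.7 = 11.3 V and 15−0.7 = 14.3 V, which is impossible.
Assume only D2 conducts: V_N = 15 − 0.7 = 14.3 V, so I_R = 14.3/5.6 = 2.55 mA.
Check D1: its anode-to-cathode voltage is 12 − 14.3 = -2.3 V < 0.7 V, so it is off. The assumption is consistent.

Only D2 conducts; I_R ≈ 2.6 mA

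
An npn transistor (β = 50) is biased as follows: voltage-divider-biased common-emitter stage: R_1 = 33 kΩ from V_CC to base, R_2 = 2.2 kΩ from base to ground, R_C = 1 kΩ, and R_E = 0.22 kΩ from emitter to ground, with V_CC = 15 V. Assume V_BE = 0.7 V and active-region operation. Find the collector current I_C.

I_C ≈ 0.89 mA

Thevenize the base divider: V_Th = V_CC·R_2/(R_1+R_2) = 15×2.2/35.2 = 0.937 V, R_Th = R_1‖R_2 = 2.06 kΩ.
Base-emitter loop: V_Th = I_B·R_Th + V_BE + (β+1)I_B·R_E, so I_B = (0.937 − 0.7) / (2.06 + 51×0.22) = 0.0179 mA.
I_C = β·I_B = 50×0.0179 = 0.894 mA, and I_E = (β+1)I_B = 0.912 mA.
V_CE = V_CC − I_C·R_C − I_E·R_E = 15 − 0.894×1 − 0.912×0.22 = 13.9 V.
V_CE = 13.9 V > 0.2 V confirms active-region operation.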